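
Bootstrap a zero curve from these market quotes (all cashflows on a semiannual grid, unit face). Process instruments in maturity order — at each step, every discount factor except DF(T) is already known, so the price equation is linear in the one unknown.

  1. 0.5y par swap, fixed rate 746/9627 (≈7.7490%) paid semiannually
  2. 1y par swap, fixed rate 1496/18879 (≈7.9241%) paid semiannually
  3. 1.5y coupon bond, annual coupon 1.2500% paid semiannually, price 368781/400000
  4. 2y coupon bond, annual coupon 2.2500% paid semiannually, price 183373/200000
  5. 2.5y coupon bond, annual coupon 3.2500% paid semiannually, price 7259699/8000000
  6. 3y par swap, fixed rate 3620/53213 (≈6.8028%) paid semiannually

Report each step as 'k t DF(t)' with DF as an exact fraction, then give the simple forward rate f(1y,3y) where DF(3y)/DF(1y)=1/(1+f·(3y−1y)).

1 1/2 9627/10000
2 1 2313/2500
3 3/2 1809/2000
4 2 2189/2500
5 5/2 8343/10000
6 3 819/1000
f(1y,3y) = ((2313/2500)/(819/1000) − 1)/(2) = 59/910 ≈ 6.4835%

step 1 [0.5y] swap r/2=373/9627: DF=(1 − 373/9627·(0))/(1+373/9627) = 9627/10000 ≈ 0.962700
step 2 [1y] swap r/2=748/18879: DF=(1 − 748/18879·(0.962700))/(1+748/18879) = 2313/2500 ≈ 0.925200
step 3 [1.5y] bond c/2=1/160: DF=(368781/400000 − 1/160·(0.962700+0.925200))/(1+1/160) = 1809/2000 ≈ 0.904500
step 4 [2y] bond c/2=9/800: DF=(183373/200000 − 9/800·(0.962700+0.925200+0.904500))/(1+9/800) = 2189/2500 ≈ 0.875600
step 5 [2.5y] bond c/2=13/800: DF=(7259699/8000000 − 13/800·(0.962700+0.925200+0.904500+0.875600))/(1+13/800) = 8343/10000 ≈ 0.834300
step 6 [3y] swap r/2=1810/53213: DF=(1 − 1810/53213·(0.962700+0.925200+0.904500+0.875600+0.834300))/(1+1810/53213) = 819/1000 ≈ 0.819000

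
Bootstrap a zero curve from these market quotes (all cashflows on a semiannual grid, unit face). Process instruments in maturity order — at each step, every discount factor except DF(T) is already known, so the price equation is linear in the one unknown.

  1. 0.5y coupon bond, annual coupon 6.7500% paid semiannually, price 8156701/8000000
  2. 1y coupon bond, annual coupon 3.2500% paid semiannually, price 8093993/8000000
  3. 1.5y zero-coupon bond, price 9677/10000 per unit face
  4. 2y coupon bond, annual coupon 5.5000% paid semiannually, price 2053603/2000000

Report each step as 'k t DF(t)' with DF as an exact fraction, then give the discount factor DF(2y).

1 1/2 9863/10000
2 1 4899/5000
3 3/2 9677/10000
4 2 1151/1250
DF(2y) = 1151/1250 ≈ 0.920800

step 1 [0.5y] bond c/2=27/800: DF=(8156701/8000000 − 27/800·(0))/(1+27/800) = 9863/10000 ≈ 0.986300
step 2 [1y] bond c/2=13/800: DF=(8093993/8000000 − 13/800·(0.986300))/(1+13/800) = 4899/5000 ≈ 0.979800
step 3 [1.5y] zero: DF = P = 9677/10000 ≈ 0.967700
step 4 [2y] bond c/2=11/400: DF=(2053603/2000000 − 11/400·(0.986300+0.979800+0.967700))/(1+11/400) = 1151/1250 ≈ 0.920800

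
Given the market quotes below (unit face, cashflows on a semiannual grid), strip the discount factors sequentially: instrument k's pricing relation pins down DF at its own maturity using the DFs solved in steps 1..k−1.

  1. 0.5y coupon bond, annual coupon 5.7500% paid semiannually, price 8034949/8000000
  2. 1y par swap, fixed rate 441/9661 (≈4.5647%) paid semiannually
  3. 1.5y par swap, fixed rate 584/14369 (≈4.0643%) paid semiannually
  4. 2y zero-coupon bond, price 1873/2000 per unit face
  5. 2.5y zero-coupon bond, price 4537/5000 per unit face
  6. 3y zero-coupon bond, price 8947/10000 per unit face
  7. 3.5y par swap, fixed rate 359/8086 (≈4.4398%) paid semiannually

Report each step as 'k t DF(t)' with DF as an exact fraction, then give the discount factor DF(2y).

step 1 [0.5y] bond c/2=23/800: DF=(8034949/8000000 − 23/800·(0))/(1+23/800) = 9763/10000 ≈ 0.976300
step 2 [1y] swap r/2=441/19322: DF=(1 − 441/19322·(0.976300))/(1+441/19322) = 9559/10000 ≈ 0.955900
step 3 [1.5y] swap r/2=292/14369: DF=(1 − 292/14369·(0.976300+0.955900))/(1+292/14369) = 1177/1250 ≈ 0.941600
step 4 [2y] zero: DF = P = 1873/2000 ≈ 0.936500
step 5 [2.5y] zero: DF = P = 4537/5000 ≈ 0.907400
step 6 [3y] zero: DF = P = 8947/10000 ≈ 0.894700
step 7 [3.5y] swap r/2=359/16172: DF=(1 − 359/16172·(0.976300+0.955900+0.941600+0.936500+0.907400+0.894700))/(1+359/16172) = 2141/2500 ≈ 0.856400

1 1/2 9763/10000
2 1 9559/10000
3 3/2 1177/1250
4 2 1873/2000
5 5/2 4537/5000
6 3 8947/10000
7 7/2 2141/2500
DF(2y) = 1873/2000 ≈ 0.936500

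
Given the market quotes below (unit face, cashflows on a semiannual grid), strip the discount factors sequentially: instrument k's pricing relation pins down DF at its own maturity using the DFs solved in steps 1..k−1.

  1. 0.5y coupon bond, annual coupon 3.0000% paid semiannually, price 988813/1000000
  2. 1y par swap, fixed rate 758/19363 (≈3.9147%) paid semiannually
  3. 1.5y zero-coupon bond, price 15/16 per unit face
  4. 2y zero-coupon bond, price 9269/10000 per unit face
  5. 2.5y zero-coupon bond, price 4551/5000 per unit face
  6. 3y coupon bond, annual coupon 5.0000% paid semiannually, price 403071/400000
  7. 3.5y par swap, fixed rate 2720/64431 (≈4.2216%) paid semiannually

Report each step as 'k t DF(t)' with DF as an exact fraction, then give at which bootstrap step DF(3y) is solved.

1 1/2 4871/5000
2 1 9621/10000
3 3/2 15/16
4 2 9269/10000
5 5/2 4551/5000
6 3 4341/5000
7 7/2 108/125
DF(3y) is solved at step 6

step 1 [0.5y] bond c/2=3/200: DF=(988813/1000000 − 3/200·(0))/(1+3/200) = 4871/5000 ≈ 0.974200
step 2 [1y] swap r/2=379/19363: DF=(1 − 379/19363·(0.974200))/(1+379/19363) = 9621/10000 ≈ 0.962100
step 3 [1.5y] zero: DF = P = 15/16 ≈ 0.937500
step 4 [2y] zero: DF = P = 9269/10000 ≈ 0.926900
step 5 [2.5y] zero: DF = P = 4551/5000 ≈ 0.910200
step 6 [3y] bond c/2=1/40: DF=(403071/400000 − 1/40·(0.974200+0.962100+0.937500+0.926900+0.910200))/(1+1/40) = 4341/5000 ≈ 0.868200
step 7 [3.5y] swap r/2=1360/64431: DF=(1 − 1360/64431·(0.974200+0.962100+0.937500+0.926900+0.910200+0.868200))/(1+1360/64431) = 108/125 ≈ 0.864000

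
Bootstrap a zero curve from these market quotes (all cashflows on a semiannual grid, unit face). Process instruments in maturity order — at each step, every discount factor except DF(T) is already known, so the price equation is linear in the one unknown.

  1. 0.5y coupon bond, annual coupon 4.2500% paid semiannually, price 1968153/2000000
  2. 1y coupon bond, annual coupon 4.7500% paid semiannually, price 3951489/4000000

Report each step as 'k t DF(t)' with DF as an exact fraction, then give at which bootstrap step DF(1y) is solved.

step 1 [0.5y] bond c/2=17/800: DF=(1968153/2000000 − 17/800·(0))/(1+17/800) = 2409/2500 ≈ 0.963600
step 2 [1y] bond c/2=19/800: DF=(3951489/4000000 − 19/800·(0.963600))/(1+19/800) = 4713/5000 ≈ 0.942600

1 1/2 2409/2500
2 1 4713/5000
DF(1y) is solved at step 2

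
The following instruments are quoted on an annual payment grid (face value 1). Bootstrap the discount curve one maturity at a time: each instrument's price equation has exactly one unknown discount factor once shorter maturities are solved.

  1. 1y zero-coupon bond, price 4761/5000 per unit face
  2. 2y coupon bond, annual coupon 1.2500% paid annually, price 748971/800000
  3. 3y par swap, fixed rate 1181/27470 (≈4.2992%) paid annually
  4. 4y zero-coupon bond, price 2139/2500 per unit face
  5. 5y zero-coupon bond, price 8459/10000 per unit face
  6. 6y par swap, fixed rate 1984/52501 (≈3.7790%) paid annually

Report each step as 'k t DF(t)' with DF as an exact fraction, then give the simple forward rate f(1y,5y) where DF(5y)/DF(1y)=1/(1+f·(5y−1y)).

step 1 [1y] zero: DF = P = 4761/5000 ≈ 0.952200
step 2 [2y] bond c/1=1/80: DF=(748971/800000 − 1/80·(0.952200))/(1+1/80) = 9129/10000 ≈ 0.912900
step 3 [3y] swap r/1=1181/27470: DF=(1 − 1181/27470·(0.952200+0.912900))/(1+1181/27470) = 8819/10000 ≈ 0.881900
step 4 [4y] zero: DF = P = 2139/2500 ≈ 0.855600
step 5 [5y] zero: DF = P = 8459/10000 ≈ 0.845900
step 6 [6y] swap r/1=1984/52501: DF=(1 − 1984/52501·(0.952200+0.912900+0.881900+0.855600+0.845900))/(1+1984/52501) = 501/625 ≈ 0.801600

1 1 4761/5000
2 2 9129/10000
3 3 8819/10000
4 4 2139/2500
5 5 8459/10000
6 6 501/625
f(1y,5y) = ((4761/5000)/(8459/10000) − 1)/(4) = 1063/33836 ≈ 3.1416%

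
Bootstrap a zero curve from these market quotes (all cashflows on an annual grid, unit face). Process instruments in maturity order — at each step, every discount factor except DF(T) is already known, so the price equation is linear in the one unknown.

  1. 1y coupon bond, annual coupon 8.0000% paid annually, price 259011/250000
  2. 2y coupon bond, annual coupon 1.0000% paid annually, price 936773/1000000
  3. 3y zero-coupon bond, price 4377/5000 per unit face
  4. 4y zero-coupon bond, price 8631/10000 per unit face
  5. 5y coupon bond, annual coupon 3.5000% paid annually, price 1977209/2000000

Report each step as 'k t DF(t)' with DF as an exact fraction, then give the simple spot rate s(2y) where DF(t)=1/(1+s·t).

1 1 9593/10000
2 2 459/500
3 3 4377/5000
4 4 8631/10000
5 5 8329/10000
s(2y) = (1/(459/500) − 1)/(2) = 41/918 ≈ 4.4662%

step 1 [1y] bond c/1=2/25: DF=(259011/250000 − 2/25·(0))/(1+2/25) = 9593/10000 ≈ 0.959300
step 2 [2y] bond c/1=1/100: DF=(936773/1000000 − 1/100·(0.959300))/(1+1/100) = 459/500 ≈ 0.918000
step 3 [3y] zero: DF = P = 4377/5000 ≈ 0.875400
step 4 [4y] zero: DF = P = 8631/10000 ≈ 0.863100
step 5 [5y] bond c/1=7/200: DF=(1977209/2000000 − 7/200·(0.959300+0.918000+0.875400+0.863100))/(1+7/200) = 8329/10000 ≈ 0.832900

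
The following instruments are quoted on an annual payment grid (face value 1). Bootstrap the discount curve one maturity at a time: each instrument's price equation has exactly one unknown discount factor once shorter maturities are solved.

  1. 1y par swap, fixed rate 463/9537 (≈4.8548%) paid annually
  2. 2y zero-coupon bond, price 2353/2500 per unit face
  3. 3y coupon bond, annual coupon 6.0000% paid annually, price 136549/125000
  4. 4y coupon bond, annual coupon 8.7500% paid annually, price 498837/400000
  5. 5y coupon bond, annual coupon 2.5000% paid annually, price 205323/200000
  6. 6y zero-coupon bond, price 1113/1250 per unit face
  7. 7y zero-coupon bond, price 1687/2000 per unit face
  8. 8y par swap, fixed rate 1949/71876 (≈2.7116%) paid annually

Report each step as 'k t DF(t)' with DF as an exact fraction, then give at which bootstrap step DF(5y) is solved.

1 1 9537/10000
2 2 2353/2500
3 3 9233/10000
4 4 23/25
5 5 569/625
6 6 1113/1250
7 7 1687/2000
8 8 8051/10000
DF(5y) is solved at step 5

step 1 [1y] swap r/1=463/9537: DF=(1 − 463/9537·(0))/(1+463/9537) = 9537/10000 ≈ 0.953700
step 2 [2y] zero: DF = P = 2353/2500 ≈ 0.941200
step 3 [3y] bond c/1=3/50: DF=(136549/125000 − 3/50·(0.953700+0.941200))/(1+3/50) = 9233/10000 ≈ 0.923300
step 4 [4y] bond c/1=7/80: DF=(498837/400000 − 7/80·(0.953700+0.941200+0.923300))/(1+7/80) = 23/25 ≈ 0.920000
step 5 [5y] bond c/1=1/40: DF=(205323/200000 − 1/40·(0.953700+0.941200+0.923300+0.920000))/(1+1/40) = 569/625 ≈ 0.910400
step 6 [6y] zero: DF = P = 1113/1250 ≈ 0.890400
step 7 [7y] zero: DF = P = 1687/2000 ≈ 0.843500
step 8 [8y] swap r/1=1949/71876: DF=(1 − 1949/71876·(0.953700+0.941200+0.923300+0.920000+0.910400+0.890400+0.843500))/(1+1949/71876) = 8051/10000 ≈ 0.805100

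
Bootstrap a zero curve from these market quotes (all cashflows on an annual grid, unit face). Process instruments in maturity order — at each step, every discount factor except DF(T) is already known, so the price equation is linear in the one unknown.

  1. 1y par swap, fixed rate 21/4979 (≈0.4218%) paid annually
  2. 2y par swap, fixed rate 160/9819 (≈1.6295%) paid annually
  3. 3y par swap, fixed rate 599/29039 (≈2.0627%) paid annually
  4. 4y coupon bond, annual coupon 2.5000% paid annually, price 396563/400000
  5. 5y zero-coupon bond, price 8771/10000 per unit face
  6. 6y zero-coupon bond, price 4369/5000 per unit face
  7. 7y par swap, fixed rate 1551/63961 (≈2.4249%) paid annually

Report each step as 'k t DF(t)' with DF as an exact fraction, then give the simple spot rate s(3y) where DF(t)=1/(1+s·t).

1 1 4979/5000
2 2 121/125
3 3 9401/10000
4 4 2241/2500
5 5 8771/10000
6 6 4369/5000
7 7 8449/10000
s(3y) = (1/(9401/10000) − 1)/(3) = 599/28203 ≈ 2.1239%

step 1 [1y] swap r/1=21/4979: DF=(1 − 21/4979·(0))/(1+21/4979) = 4979/5000 ≈ 0.995800
step 2 [2y] swap r/1=160/9819: DF=(1 − 160/9819·(0.995800))/(1+160/9819) = 121/125 ≈ 0.968000
step 3 [3y] swap r/1=599/29039: DF=(1 − 599/29039·(0.995800+0.968000))/(1+599/29039) = 9401/10000 ≈ 0.940100
step 4 [4y] bond c/1=1/40: DF=(396563/400000 − 1/40·(0.995800+0.968000+0.940100))/(1+1/40) = 2241/2500 ≈ 0.896400
step 5 [5y] zero: DF = P = 8771/10000 ≈ 0.877100
step 6 [6y] zero: DF = P = 4369/5000 ≈ 0.873800
step 7 [7y] swap r/1=1551/63961: DF=(1 − 1551/63961·(0.995800+0.968000+0.940100+0.896400+0.877100+0.873800))/(1+1551/63961) = 8449/10000 ≈ 0.844900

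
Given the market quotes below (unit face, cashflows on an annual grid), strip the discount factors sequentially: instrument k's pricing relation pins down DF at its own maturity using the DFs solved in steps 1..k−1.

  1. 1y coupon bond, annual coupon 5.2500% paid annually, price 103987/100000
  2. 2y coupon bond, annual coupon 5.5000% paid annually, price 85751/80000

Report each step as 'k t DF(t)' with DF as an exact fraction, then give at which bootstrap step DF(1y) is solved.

1 1 247/250
2 2 1929/2000
DF(1y) is solved at step 1

step 1 [1y] bond c/1=21/400: DF=(103987/100000 − 21/400·(0))/(1+21/400) = 247/250 ≈ 0.988000
step 2 [2y] bond c/1=11/200: DF=(85751/80000 − 11/200·(0.988000))/(1+11/200) = 1929/2000 ≈ 0.964500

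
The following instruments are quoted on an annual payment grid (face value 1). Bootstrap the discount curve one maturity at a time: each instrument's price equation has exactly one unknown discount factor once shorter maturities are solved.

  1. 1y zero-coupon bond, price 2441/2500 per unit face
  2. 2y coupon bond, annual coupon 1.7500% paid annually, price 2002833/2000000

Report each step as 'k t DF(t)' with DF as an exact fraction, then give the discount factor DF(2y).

1 1 2441/2500
2 2 4837/5000
DF(2y) = 4837/5000 ≈ 0.967400

step 1 [1y] zero: DF = P = 2441/2500 ≈ 0.976400
step 2 [2y] bond c/1=7/400: DF=(2002833/2000000 − 7/400·(0.976400))/(1+7/400) = 4837/5000 ≈ 0.967400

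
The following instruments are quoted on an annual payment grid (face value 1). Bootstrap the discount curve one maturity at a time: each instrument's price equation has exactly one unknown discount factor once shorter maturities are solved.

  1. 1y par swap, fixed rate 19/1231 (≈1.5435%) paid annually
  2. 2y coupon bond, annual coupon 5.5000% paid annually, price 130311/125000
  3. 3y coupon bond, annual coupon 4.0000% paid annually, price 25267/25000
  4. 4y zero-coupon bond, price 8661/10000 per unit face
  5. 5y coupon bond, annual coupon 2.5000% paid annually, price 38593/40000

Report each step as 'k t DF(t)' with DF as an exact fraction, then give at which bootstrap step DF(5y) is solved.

step 1 [1y] swap r/1=19/1231: DF=(1 − 19/1231·(0))/(1+19/1231) = 1231/1250 ≈ 0.984800
step 2 [2y] bond c/1=11/200: DF=(130311/125000 − 11/200·(0.984800))/(1+11/200) = 1171/1250 ≈ 0.936800
step 3 [3y] bond c/1=1/25: DF=(25267/25000 − 1/25·(0.984800+0.936800))/(1+1/25) = 8979/10000 ≈ 0.897900
step 4 [4y] zero: DF = P = 8661/10000 ≈ 0.866100
step 5 [5y] bond c/1=1/40: DF=(38593/40000 − 1/40·(0.984800+0.936800+0.897900+0.866100))/(1+1/40) = 4257/5000 ≈ 0.851400

1 1 1231/1250
2 2 1171/1250
3 3 8979/10000
4 4 8661/10000
5 5 4257/5000
DF(5y) is solved at step 5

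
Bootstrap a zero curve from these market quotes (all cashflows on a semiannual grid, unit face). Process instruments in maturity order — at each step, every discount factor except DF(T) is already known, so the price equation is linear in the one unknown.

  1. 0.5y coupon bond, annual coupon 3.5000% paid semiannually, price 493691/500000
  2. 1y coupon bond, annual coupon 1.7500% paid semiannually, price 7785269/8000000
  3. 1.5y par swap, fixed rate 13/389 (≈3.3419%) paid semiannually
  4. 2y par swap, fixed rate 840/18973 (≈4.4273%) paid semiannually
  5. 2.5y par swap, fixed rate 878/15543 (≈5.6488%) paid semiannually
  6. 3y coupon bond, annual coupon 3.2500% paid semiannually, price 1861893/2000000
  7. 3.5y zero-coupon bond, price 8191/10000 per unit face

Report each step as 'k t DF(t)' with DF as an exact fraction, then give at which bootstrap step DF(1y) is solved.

step 1 [0.5y] bond c/2=7/400: DF=(493691/500000 − 7/400·(0))/(1+7/400) = 1213/1250 ≈ 0.970400
step 2 [1y] bond c/2=7/800: DF=(7785269/8000000 − 7/800·(0.970400))/(1+7/800) = 9563/10000 ≈ 0.956300
step 3 [1.5y] swap r/2=13/778: DF=(1 − 13/778·(0.970400+0.956300))/(1+13/778) = 9519/10000 ≈ 0.951900
step 4 [2y] swap r/2=420/18973: DF=(1 − 420/18973·(0.970400+0.956300+0.951900))/(1+420/18973) = 229/250 ≈ 0.916000
step 5 [2.5y] swap r/2=439/15543: DF=(1 − 439/15543·(0.970400+0.956300+0.951900+0.916000))/(1+439/15543) = 8683/10000 ≈ 0.868300
step 6 [3y] bond c/2=13/800: DF=(1861893/2000000 − 13/800·(0.970400+0.956300+0.951900+0.916000+0.868300))/(1+13/800) = 1683/2000 ≈ 0.841500
step 7 [3.5y] zero: DF = P = 8191/10000 ≈ 0.819100

1 1/2 1213/1250
2 1 9563/10000
3 3/2 9519/10000
4 2 229/250
5 5/2 8683/10000
6 3 1683/2000
7 7/2 8191/10000
DF(1y) is solved at step 2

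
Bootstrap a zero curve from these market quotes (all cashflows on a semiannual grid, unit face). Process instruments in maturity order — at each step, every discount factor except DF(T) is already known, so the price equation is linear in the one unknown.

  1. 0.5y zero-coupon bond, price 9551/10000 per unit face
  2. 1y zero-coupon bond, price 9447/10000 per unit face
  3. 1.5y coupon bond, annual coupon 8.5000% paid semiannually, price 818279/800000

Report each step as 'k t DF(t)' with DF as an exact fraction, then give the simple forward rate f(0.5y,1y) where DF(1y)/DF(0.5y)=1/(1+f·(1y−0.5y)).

step 1 [0.5y] zero: DF = P = 9551/10000 ≈ 0.955100
step 2 [1y] zero: DF = P = 9447/10000 ≈ 0.944700
step 3 [1.5y] bond c/2=17/400: DF=(818279/800000 − 17/400·(0.955100+0.944700))/(1+17/400) = 9037/10000 ≈ 0.903700

1 1/2 9551/10000
2 1 9447/10000
3 3/2 9037/10000
f(0.5y,1y) = ((9551/10000)/(9447/10000) − 1)/(1/2) = 208/9447 ≈ 2.2018%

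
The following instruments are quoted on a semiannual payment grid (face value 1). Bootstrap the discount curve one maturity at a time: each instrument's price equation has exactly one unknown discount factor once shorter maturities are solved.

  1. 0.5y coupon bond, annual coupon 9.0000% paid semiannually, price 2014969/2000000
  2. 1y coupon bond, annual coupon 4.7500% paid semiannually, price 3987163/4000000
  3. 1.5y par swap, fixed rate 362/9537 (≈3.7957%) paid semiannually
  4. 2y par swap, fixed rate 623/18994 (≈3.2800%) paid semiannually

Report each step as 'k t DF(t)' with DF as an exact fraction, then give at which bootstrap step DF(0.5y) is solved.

1 1/2 9641/10000
2 1 9513/10000
3 3/2 9457/10000
4 2 9377/10000
DF(0.5y) is solved at step 1

step 1 [0.5y] bond c/2=9/200: DF=(2014969/2000000 − 9/200·(0))/(1+9/200) = 9641/10000 ≈ 0.964100
step 2 [1y] bond c/2=19/800: DF=(3987163/4000000 − 19/800·(0.964100))/(1+19/800) = 9513/10000 ≈ 0.951300
step 3 [1.5y] swap r/2=181/9537: DF=(1 − 181/9537·(0.964100+0.951300))/(1+181/9537) = 9457/10000 ≈ 0.945700
step 4 [2y] swap r/2=623/37988: DF=(1 − 623/37988·(0.964100+0.951300+0.945700))/(1+623/37988) = 9377/10000 ≈ 0.937700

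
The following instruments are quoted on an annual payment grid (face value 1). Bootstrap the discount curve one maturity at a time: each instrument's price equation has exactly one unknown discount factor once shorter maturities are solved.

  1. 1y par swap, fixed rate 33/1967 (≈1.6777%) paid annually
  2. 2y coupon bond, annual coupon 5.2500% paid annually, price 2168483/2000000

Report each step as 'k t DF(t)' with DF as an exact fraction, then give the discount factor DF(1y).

1 1 1967/2000
2 2 9811/10000
DF(1y) = 1967/2000 ≈ 0.983500

step 1 [1y] swap r/1=33/1967: DF=(1 − 33/1967·(0))/(1+33/1967) = 1967/2000 ≈ 0.983500
step 2 [2y] bond c/1=21/400: DF=(2168483/2000000 − 21/400·(0.983500))/(1+21/400) = 9811/10000 ≈ 0.981100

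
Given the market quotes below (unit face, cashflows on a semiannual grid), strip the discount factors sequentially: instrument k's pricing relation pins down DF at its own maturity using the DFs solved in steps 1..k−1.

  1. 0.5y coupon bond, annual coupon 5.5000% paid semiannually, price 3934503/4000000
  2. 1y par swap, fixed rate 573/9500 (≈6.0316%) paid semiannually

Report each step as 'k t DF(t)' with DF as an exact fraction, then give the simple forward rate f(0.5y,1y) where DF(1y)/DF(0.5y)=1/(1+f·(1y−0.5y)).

1 1/2 9573/10000
2 1 9427/10000
f(0.5y,1y) = ((9573/10000)/(9427/10000) − 1)/(1/2) = 292/9427 ≈ 3.0975%

step 1 [0.5y] bond c/2=11/400: DF=(3934503/4000000 − 11/400·(0))/(1+11/400) = 9573/10000 ≈ 0.957300
step 2 [1y] swap r/2=573/19000: DF=(1 − 573/19000·(0.957300))/(1+573/19000) = 9427/10000 ≈ 0.942700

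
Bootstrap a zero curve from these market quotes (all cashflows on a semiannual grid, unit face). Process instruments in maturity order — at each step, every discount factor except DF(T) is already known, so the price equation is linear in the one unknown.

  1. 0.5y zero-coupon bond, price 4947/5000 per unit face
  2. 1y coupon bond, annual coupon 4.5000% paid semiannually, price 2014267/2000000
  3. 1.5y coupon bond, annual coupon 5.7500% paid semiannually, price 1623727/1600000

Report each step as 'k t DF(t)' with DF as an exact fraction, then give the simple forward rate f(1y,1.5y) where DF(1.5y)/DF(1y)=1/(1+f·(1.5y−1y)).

1 1/2 4947/5000
2 1 602/625
3 3/2 9319/10000
f(1y,1.5y) = ((602/625)/(9319/10000) − 1)/(1/2) = 626/9319 ≈ 6.7175%

step 1 [0.5y] zero: DF = P = 4947/5000 ≈ 0.989400
step 2 [1y] bond c/2=9/400: DF=(2014267/2000000 − 9/400·(0.989400))/(1+9/400) = 602/625 ≈ 0.963200
step 3 [1.5y] bond c/2=23/800: DF=(1623727/1600000 − 23/800·(0.989400+0.963200))/(1+23/800) = 9319/10000 ≈ 0.931900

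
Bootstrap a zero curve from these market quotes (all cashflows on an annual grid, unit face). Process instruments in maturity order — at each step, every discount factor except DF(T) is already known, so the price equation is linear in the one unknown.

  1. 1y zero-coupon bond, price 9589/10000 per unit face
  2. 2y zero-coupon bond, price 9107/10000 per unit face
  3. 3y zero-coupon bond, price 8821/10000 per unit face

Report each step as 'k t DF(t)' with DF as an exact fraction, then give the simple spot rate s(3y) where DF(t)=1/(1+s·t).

step 1 [1y] zero: DF = P = 9589/10000 ≈ 0.958900
step 2 [2y] zero: DF = P = 9107/10000 ≈ 0.910700
step 3 [3y] zero: DF = P = 8821/10000 ≈ 0.882100

1 1 9589/10000
2 2 9107/10000
3 3 8821/10000
s(3y) = (1/(8821/10000) − 1)/(3) = 393/8821 ≈ 4.4553%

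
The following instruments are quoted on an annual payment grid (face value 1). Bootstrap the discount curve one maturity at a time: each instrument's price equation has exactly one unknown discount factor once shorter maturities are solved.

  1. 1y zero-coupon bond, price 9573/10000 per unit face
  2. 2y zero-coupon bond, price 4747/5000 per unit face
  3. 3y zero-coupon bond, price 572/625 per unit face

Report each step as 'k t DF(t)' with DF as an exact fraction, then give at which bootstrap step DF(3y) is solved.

step 1 [1y] zero: DF = P = 9573/10000 ≈ 0.957300
step 2 [2y] zero: DF = P = 4747/5000 ≈ 0.949400
step 3 [3y] zero: DF = P = 572/625 ≈ 0.915200

1 1 9573/10000
2 2 4747/5000
3 3 572/625
DF(3y) is solved at step 3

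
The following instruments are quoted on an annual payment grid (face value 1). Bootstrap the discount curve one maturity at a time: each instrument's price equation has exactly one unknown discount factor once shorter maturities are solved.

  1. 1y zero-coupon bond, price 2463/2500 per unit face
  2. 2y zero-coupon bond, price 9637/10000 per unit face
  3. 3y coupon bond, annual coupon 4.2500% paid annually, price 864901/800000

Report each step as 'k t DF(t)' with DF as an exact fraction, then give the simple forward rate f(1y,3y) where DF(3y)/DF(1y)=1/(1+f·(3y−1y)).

step 1 [1y] zero: DF = P = 2463/2500 ≈ 0.985200
step 2 [2y] zero: DF = P = 9637/10000 ≈ 0.963700
step 3 [3y] bond c/1=17/400: DF=(864901/800000 − 17/400·(0.985200+0.963700))/(1+17/400) = 1197/1250 ≈ 0.957600

1 1 2463/2500
2 2 9637/10000
3 3 1197/1250
f(1y,3y) = ((2463/2500)/(1197/1250) − 1)/(2) = 23/1596 ≈ 1.4411%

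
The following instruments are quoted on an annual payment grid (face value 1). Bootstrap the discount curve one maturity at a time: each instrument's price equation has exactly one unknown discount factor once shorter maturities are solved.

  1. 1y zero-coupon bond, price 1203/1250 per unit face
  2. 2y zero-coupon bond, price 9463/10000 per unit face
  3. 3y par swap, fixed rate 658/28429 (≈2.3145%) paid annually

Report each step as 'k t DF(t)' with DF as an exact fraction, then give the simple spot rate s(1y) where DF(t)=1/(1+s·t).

step 1 [1y] zero: DF = P = 1203/1250 ≈ 0.962400
step 2 [2y] zero: DF = P = 9463/10000 ≈ 0.946300
step 3 [3y] swap r/1=658/28429: DF=(1 − 658/28429·(0.962400+0.946300))/(1+658/28429) = 4671/5000 ≈ 0.934200

1 1 1203/1250
2 2 9463/10000
3 3 4671/5000
s(1y) = (1/(1203/1250) − 1)/(1) = 47/1203 ≈ 3.9069%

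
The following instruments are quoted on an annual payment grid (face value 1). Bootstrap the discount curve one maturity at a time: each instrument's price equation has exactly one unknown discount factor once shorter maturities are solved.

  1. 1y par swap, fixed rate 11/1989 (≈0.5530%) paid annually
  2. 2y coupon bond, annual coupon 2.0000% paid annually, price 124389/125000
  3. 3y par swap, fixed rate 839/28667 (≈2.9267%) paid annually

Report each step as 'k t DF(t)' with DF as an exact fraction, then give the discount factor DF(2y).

1 1 1989/2000
2 2 9561/10000
3 3 9161/10000
DF(2y) = 9561/10000 ≈ 0.956100

step 1 [1y] swap r/1=11/1989: DF=(1 − 11/1989·(0))/(1+11/1989) = 1989/2000 ≈ 0.994500
step 2 [2y] bond c/1=1/50: DF=(124389/125000 − 1/50·(0.994500))/(1+1/50) = 9561/10000 ≈ 0.956100
step 3 [3y] swap r/1=839/28667: DF=(1 − 839/28667·(0.994500+0.956100))/(1+839/28667) = 9161/10000 ≈ 0.916100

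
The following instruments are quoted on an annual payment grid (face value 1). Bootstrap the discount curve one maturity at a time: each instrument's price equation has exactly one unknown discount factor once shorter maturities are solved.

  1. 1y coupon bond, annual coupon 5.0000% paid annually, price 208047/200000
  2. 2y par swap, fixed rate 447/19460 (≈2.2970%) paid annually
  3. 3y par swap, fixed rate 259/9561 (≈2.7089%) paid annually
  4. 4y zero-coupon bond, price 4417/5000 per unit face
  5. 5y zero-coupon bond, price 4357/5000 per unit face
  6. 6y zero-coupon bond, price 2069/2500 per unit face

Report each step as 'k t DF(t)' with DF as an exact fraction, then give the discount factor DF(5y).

step 1 [1y] bond c/1=1/20: DF=(208047/200000 − 1/20·(0))/(1+1/20) = 9907/10000 ≈ 0.990700
step 2 [2y] swap r/1=447/19460: DF=(1 − 447/19460·(0.990700))/(1+447/19460) = 9553/10000 ≈ 0.955300
step 3 [3y] swap r/1=259/9561: DF=(1 − 259/9561·(0.990700+0.955300))/(1+259/9561) = 9223/10000 ≈ 0.922300
step 4 [4y] zero: DF = P = 4417/5000 ≈ 0.883400
step 5 [5y] zero: DF = P = 4357/5000 ≈ 0.871400
step 6 [6y] zero: DF = P = 2069/2500 ≈ 0.827600

1 1 9907/10000
2 2 9553/10000
3 3 9223/10000
4 4 4417/5000
5 5 4357/5000
6 6 2069/2500
DF(5y) = 4357/5000 ≈ 0.871400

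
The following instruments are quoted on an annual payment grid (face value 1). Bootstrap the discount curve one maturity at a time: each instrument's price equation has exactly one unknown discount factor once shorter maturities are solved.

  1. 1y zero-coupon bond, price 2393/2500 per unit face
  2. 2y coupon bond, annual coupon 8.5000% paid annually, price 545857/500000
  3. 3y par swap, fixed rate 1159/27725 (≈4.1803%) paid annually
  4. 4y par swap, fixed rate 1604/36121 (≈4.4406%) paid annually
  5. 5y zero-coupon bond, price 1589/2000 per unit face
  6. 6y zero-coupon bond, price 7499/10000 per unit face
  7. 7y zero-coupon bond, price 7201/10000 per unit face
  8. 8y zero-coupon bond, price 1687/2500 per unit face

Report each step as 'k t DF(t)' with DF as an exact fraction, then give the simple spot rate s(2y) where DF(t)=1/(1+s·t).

1 1 2393/2500
2 2 582/625
3 3 8841/10000
4 4 2099/2500
5 5 1589/2000
6 6 7499/10000
7 7 7201/10000
8 8 1687/2500
s(2y) = (1/(582/625) − 1)/(2) = 43/1164 ≈ 3.6942%

step 1 [1y] zero: DF = P = 2393/2500 ≈ 0.957200
step 2 [2y] bond c/1=17/200: DF=(545857/500000 − 17/200·(0.957200))/(1+17/200) = 582/625 ≈ 0.931200
step 3 [3y] swap r/1=1159/27725: DF=(1 − 1159/27725·(0.957200+0.931200))/(1+1159/27725) = 8841/10000 ≈ 0.884100
step 4 [4y] swap r/1=1604/36121: DF=(1 − 1604/36121·(0.957200+0.931200+0.884100))/(1+1604/36121) = 2099/2500 ≈ 0.839600
step 5 [5y] zero: DF = P = 1589/2000 ≈ 0.794500
step 6 [6y] zero: DF = P = 7499/10000 ≈ 0.749900
step 7 [7y] zero: DF = P = 7201/10000 ≈ 0.720100
step 8 [8y] zero: DF = P = 1687/2500 ≈ 0.674800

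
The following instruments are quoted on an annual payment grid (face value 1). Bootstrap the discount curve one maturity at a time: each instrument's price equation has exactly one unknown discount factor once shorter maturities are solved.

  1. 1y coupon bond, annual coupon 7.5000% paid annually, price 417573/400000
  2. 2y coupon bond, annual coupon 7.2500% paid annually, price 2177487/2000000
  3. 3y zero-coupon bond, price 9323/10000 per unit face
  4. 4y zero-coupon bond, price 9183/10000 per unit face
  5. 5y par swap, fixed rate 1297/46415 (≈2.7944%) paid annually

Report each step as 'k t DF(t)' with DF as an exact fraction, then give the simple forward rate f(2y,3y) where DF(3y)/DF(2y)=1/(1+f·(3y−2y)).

1 1 9711/10000
2 2 1899/2000
3 3 9323/10000
4 4 9183/10000
5 5 8703/10000
f(2y,3y) = ((1899/2000)/(9323/10000) − 1)/(1) = 172/9323 ≈ 1.8449%

step 1 [1y] bond c/1=3/40: DF=(417573/400000 − 3/40·(0))/(1+3/40) = 9711/10000 ≈ 0.971100
step 2 [2y] bond c/1=29/400: DF=(2177487/2000000 − 29/400·(0.971100))/(1+29/400) = 1899/2000 ≈ 0.949500
step 3 [3y] zero: DF = P = 9323/10000 ≈ 0.932300
step 4 [4y] zero: DF = P = 9183/10000 ≈ 0.918300
step 5 [5y] swap r/1=1297/46415: DF=(1 − 1297/46415·(0.971100+0.949500+0.932300+0.918300))/(1+1297/46415) = 8703/10000 ≈ 0.870300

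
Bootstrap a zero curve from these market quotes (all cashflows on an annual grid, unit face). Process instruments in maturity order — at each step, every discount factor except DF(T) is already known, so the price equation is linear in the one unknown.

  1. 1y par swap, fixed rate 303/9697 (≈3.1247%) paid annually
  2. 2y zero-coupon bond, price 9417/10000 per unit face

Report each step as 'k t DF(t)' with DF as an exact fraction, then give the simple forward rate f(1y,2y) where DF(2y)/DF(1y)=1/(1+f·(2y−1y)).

1 1 9697/10000
2 2 9417/10000
f(1y,2y) = ((9697/10000)/(9417/10000) − 1)/(1) = 280/9417 ≈ 2.9733%

step 1 [1y] swap r/1=303/9697: DF=(1 − 303/9697·(0))/(1+303/9697) = 9697/10000 ≈ 0.969700
step 2 [2y] zero: DF = P = 9417/10000 ≈ 0.941700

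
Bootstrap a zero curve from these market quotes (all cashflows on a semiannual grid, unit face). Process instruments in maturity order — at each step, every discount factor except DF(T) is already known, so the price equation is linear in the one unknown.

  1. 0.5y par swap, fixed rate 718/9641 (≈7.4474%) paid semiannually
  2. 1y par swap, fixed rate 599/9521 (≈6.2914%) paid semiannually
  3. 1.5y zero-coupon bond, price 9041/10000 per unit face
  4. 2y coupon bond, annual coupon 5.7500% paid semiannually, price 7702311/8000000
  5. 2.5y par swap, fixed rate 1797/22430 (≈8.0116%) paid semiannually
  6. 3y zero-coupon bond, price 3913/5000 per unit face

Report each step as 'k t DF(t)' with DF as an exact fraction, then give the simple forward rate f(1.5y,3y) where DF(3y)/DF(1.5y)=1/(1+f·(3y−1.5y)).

1 1/2 9641/10000
2 1 9401/10000
3 3/2 9041/10000
4 2 4287/5000
5 5/2 8203/10000
6 3 3913/5000
f(1.5y,3y) = ((9041/10000)/(3913/5000) − 1)/(3/2) = 405/3913 ≈ 10.3501%

step 1 [0.5y] swap r/2=359/9641: DF=(1 − 359/9641·(0))/(1+359/9641) = 9641/10000 ≈ 0.964100
step 2 [1y] swap r/2=599/19042: DF=(1 − 599/19042·(0.964100))/(1+599/19042) = 9401/10000 ≈ 0.940100
step 3 [1.5y] zero: DF = P = 9041/10000 ≈ 0.904100
step 4 [2y] bond c/2=23/800: DF=(7702311/8000000 − 23/800·(0.964100+0.940100+0.904100))/(1+23/800) = 4287/5000 ≈ 0.857400
step 5 [2.5y] swap r/2=1797/44860: DF=(1 − 1797/44860·(0.964100+0.940100+0.904100+0.857400))/(1+1797/44860) = 8203/10000 ≈ 0.820300
step 6 [3y] zero: DF = P = 3913/5000 ≈ 0.782600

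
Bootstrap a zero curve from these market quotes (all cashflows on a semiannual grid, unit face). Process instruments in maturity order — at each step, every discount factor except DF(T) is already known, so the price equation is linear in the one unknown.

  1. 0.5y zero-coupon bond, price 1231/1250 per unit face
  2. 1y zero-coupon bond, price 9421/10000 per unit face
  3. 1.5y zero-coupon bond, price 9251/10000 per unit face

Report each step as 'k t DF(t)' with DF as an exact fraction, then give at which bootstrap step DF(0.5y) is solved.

1 1/2 1231/1250
2 1 9421/10000
3 3/2 9251/10000
DF(0.5y) is solved at step 1

step 1 [0.5y] zero: DF = P = 1231/1250 ≈ 0.984800
step 2 [1y] zero: DF = P = 9421/10000 ≈ 0.942100
step 3 [1.5y] zero: DF = P = 9251/10000 ≈ 0.925100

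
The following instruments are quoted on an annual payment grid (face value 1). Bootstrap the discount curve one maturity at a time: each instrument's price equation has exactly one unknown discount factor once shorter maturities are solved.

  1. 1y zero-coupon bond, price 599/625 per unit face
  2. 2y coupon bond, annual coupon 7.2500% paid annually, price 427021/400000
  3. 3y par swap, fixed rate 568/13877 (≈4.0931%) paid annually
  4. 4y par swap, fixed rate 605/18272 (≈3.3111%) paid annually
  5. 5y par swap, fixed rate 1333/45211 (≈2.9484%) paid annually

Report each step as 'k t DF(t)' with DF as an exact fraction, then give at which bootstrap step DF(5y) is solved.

step 1 [1y] zero: DF = P = 599/625 ≈ 0.958400
step 2 [2y] bond c/1=29/400: DF=(427021/400000 − 29/400·(0.958400))/(1+29/400) = 4653/5000 ≈ 0.930600
step 3 [3y] swap r/1=568/13877: DF=(1 − 568/13877·(0.958400+0.930600))/(1+568/13877) = 554/625 ≈ 0.886400
step 4 [4y] swap r/1=605/18272: DF=(1 − 605/18272·(0.958400+0.930600+0.886400))/(1+605/18272) = 879/1000 ≈ 0.879000
step 5 [5y] swap r/1=1333/45211: DF=(1 − 1333/45211·(0.958400+0.930600+0.886400+0.879000))/(1+1333/45211) = 8667/10000 ≈ 0.866700

1 1 599/625
2 2 4653/5000
3 3 554/625
4 4 879/1000
5 5 8667/10000
DF(5y) is solved at step 5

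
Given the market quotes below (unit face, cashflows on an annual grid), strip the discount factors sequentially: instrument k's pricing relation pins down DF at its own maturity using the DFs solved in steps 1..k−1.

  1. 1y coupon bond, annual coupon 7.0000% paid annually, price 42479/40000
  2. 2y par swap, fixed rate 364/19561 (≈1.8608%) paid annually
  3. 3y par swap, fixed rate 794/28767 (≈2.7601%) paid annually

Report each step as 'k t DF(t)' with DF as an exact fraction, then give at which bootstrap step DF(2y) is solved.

step 1 [1y] bond c/1=7/100: DF=(42479/40000 − 7/100·(0))/(1+7/100) = 397/400 ≈ 0.992500
step 2 [2y] swap r/1=364/19561: DF=(1 − 364/19561·(0.992500))/(1+364/19561) = 2409/2500 ≈ 0.963600
step 3 [3y] swap r/1=794/28767: DF=(1 − 794/28767·(0.992500+0.963600))/(1+794/28767) = 4603/5000 ≈ 0.920600

1 1 397/400
2 2 2409/2500
3 3 4603/5000
DF(2y) is solved at step 2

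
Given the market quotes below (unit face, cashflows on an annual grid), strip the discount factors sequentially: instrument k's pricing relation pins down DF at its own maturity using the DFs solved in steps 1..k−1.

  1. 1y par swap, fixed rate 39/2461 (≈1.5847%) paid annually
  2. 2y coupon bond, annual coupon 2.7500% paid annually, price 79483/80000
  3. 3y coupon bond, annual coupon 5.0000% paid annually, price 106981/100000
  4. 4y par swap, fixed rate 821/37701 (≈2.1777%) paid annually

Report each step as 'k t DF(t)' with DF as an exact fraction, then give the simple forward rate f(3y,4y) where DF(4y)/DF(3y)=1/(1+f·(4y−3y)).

1 1 2461/2500
2 2 4703/5000
3 3 1159/1250
4 4 9179/10000
f(3y,4y) = ((1159/1250)/(9179/10000) − 1)/(1) = 93/9179 ≈ 1.0132%

step 1 [1y] swap r/1=39/2461: DF=(1 − 39/2461·(0))/(1+39/2461) = 2461/2500 ≈ 0.984400
step 2 [2y] bond c/1=11/400: DF=(79483/80000 − 11/400·(0.984400))/(1+11/400) = 4703/5000 ≈ 0.940600
step 3 [3y] bond c/1=1/20: DF=(106981/100000 − 1/20·(0.984400+0.940600))/(1+1/20) = 1159/1250 ≈ 0.927200
step 4 [4y] swap r/1=821/37701: DF=(1 − 821/37701·(0.984400+0.940600+0.927200))/(1+821/37701) = 9179/10000 ≈ 0.917900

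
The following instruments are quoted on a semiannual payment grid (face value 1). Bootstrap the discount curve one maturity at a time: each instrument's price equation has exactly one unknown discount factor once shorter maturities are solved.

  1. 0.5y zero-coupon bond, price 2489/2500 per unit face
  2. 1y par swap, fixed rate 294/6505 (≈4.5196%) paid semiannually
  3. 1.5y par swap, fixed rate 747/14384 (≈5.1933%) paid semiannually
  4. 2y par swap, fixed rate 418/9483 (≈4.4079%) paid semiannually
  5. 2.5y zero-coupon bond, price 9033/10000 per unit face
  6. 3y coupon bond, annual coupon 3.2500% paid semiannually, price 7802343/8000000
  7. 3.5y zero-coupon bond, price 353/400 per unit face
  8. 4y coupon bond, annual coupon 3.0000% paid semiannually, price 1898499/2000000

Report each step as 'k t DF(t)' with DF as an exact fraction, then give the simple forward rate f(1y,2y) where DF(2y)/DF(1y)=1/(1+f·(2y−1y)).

step 1 [0.5y] zero: DF = P = 2489/2500 ≈ 0.995600
step 2 [1y] swap r/2=147/6505: DF=(1 − 147/6505·(0.995600))/(1+147/6505) = 9559/10000 ≈ 0.955900
step 3 [1.5y] swap r/2=747/28768: DF=(1 − 747/28768·(0.995600+0.955900))/(1+747/28768) = 9253/10000 ≈ 0.925300
step 4 [2y] swap r/2=209/9483: DF=(1 − 209/9483·(0.995600+0.955900+0.925300))/(1+209/9483) = 2291/2500 ≈ 0.916400
step 5 [2.5y] zero: DF = P = 9033/10000 ≈ 0.903300
step 6 [3y] bond c/2=13/800: DF=(7802343/8000000 − 13/800·(0.995600+0.955900+0.925300+0.916400+0.903300))/(1+13/800) = 4423/5000 ≈ 0.884600
step 7 [3.5y] zero: DF = P = 353/400 ≈ 0.882500
step 8 [4y] bond c/2=3/200: DF=(1898499/2000000 − 3/200·(0.995600+0.955900+0.925300+0.916400+0.903300+0.884600+0.882500))/(1+3/200) = 8397/10000 ≈ 0.839700

1 1/2 2489/2500
2 1 9559/10000
3 3/2 9253/10000
4 2 2291/2500
5 5/2 9033/10000
6 3 4423/5000
7 7/2 353/400
8 4 8397/10000
f(1y,2y) = ((9559/10000)/(2291/2500) − 1)/(1) = 5/116 ≈ 4.3103%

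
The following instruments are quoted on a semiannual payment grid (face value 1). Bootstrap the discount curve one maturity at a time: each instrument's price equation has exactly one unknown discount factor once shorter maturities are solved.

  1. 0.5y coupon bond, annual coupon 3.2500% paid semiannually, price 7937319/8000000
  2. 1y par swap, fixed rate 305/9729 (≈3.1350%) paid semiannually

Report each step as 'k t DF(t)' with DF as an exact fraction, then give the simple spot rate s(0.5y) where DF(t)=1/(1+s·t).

step 1 [0.5y] bond c/2=13/800: DF=(7937319/8000000 − 13/800·(0))/(1+13/800) = 9763/10000 ≈ 0.976300
step 2 [1y] swap r/2=305/19458: DF=(1 − 305/19458·(0.976300))/(1+305/19458) = 1939/2000 ≈ 0.969500

1 1/2 9763/10000
2 1 1939/2000
s(0.5y) = (1/(9763/10000) − 1)/(1/2) = 474/9763 ≈ 4.8551%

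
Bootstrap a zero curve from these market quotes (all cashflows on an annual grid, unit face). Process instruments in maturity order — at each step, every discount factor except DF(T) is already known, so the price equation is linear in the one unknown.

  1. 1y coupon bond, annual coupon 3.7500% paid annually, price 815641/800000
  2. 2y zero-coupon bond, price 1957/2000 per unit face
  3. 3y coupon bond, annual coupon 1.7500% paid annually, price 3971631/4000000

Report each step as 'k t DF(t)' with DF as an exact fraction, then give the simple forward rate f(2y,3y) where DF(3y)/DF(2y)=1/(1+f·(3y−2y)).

step 1 [1y] bond c/1=3/80: DF=(815641/800000 − 3/80·(0))/(1+3/80) = 9827/10000 ≈ 0.982700
step 2 [2y] zero: DF = P = 1957/2000 ≈ 0.978500
step 3 [3y] bond c/1=7/400: DF=(3971631/4000000 − 7/400·(0.982700+0.978500))/(1+7/400) = 9421/10000 ≈ 0.942100

1 1 9827/10000
2 2 1957/2000
3 3 9421/10000
f(2y,3y) = ((1957/2000)/(9421/10000) − 1)/(1) = 364/9421 ≈ 3.8637%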